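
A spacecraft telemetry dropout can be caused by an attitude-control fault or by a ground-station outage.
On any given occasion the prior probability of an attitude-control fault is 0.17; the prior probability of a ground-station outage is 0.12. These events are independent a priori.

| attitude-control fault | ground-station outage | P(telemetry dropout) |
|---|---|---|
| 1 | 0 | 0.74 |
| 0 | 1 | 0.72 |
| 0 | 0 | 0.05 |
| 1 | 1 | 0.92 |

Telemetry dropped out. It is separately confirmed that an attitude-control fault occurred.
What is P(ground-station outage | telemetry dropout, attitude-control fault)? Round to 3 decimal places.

Weight on ground-station outage=true, given the evidence: 0.92×0.12 = 0.110400
Normalizer over all consistent configurations: 0.74×0.88 + 0.92×0.12 = 0.761600
Posterior = 0.110400 / 0.761600 ≈ 0.145

P(ground-station outage | telemetry dropout, attitude-control fault) ≈ 0.145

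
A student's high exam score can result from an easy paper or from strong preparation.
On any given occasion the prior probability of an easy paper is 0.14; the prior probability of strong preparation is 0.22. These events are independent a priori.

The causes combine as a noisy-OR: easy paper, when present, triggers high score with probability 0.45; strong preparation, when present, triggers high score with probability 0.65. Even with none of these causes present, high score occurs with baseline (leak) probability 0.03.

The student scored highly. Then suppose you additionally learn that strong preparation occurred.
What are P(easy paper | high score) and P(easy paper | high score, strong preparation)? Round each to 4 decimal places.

P(easy paper | high score) ≈ 0.3437; P(easy paper | high score, strong preparation) ≈ 0.1670

Under noisy-OR, P(high score | causes) = 1 − (1−0.03)·∏(1−qᵢ) over the active causes.
By total probability over the 4 (easy paper, strong preparation) configurations:
  P(high score) = 0.03*0.86*0.78 + 0.6605*0.86*0.22 + 0.4665*0.14*0.78 + 0.813275*0.14*0.22
        = 0.020124 + 0.124967 + 0.050942 + 0.025049 = 0.221082
Configurations with easy paper contribute 0.075991, so
  P(easy paper | high score) = 0.075991 / 0.221082 ≈ 0.3437

Now also conditioning on strong preparation=true:
Numerator (weight on configurations with easy paper): 0.813275·0.14 = 0.113859
The normalizing constant is 0.6605·0.86 + 0.813275·0.14 = 0.681889
P(easy paper | high score, strong preparation) = 0.113859/0.681889 ≈ 0.1670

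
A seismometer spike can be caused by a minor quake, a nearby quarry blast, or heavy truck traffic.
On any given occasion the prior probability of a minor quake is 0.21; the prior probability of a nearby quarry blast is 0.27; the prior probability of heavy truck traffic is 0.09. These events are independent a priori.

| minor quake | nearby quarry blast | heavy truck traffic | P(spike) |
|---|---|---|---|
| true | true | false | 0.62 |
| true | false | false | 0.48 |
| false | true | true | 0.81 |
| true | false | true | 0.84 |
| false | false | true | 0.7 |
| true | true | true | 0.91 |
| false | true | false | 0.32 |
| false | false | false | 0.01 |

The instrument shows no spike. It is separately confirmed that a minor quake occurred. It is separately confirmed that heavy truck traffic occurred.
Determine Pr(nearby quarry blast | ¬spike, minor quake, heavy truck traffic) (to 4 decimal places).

P(¬spike | minor quake, heavy truck traffic) = 0.16·0.73 + 0.09·0.27 = 0.116800 + 0.024300 = 0.141100
The nearby quarry blast-present share is 0.09·0.27 = 0.024300.
Hence the posterior is 0.024300/0.141100 ≈ 0.1722.

Pr(nearby quarry blast | ¬spike, minor quake, heavy truck traffic) ≈ 0.1722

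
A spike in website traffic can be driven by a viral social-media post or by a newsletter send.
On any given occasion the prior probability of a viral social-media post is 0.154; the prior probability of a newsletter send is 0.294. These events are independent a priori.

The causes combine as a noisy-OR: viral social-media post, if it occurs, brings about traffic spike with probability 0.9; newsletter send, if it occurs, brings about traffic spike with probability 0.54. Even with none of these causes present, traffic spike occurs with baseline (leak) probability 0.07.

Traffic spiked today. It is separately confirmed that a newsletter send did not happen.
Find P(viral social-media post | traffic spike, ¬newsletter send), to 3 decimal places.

P(viral social-media post | traffic spike, ¬newsletter send) ≈ 0.702

Under noisy-OR, P(traffic spike | causes) = 1 − (1−0.07)·∏(1−qᵢ) over the active causes.
Numerator (weight on configurations with viral social-media post): 0.907*0.154 = 0.139678
The normalizing constant is 0.07*0.846 + 0.907*0.154 = 0.198898
P(viral social-media post | traffic spike, ¬newsletter send) = 0.139678/0.198898 ≈ 0.702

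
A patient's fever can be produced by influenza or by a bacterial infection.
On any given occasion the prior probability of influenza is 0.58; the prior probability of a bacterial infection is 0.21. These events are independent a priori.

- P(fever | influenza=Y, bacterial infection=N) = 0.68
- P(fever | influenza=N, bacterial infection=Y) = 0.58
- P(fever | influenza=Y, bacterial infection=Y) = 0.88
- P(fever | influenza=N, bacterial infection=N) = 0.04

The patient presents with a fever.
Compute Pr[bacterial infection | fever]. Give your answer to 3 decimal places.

P(fever) = 0.04*0.42*0.79 + 0.58*0.42*0.21 + 0.68*0.58*0.79 + 0.88*0.58*0.21 = 0.013272 + 0.051156 + 0.311576 + 0.107184 = 0.483188
The bacterial infection-present share is 0.051156 + 0.107184 = 0.158340.
Hence the posterior is 0.158340/0.483188 ≈ 0.328.

Pr[bacterial infection | fever] ≈ 0.328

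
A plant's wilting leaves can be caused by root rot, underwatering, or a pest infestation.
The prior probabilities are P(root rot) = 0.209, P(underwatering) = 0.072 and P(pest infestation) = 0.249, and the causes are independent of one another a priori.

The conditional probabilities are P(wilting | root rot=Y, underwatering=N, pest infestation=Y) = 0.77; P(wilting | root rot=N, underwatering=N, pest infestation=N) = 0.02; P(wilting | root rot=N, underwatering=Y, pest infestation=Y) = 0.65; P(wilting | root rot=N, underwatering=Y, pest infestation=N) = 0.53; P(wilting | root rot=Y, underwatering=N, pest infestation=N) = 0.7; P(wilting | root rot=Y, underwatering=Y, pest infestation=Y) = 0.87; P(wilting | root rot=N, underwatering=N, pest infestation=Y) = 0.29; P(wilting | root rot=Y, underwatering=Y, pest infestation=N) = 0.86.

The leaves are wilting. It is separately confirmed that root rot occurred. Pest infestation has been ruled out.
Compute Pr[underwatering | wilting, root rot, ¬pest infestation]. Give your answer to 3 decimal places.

Numerator (weight on configurations with underwatering): 0.86·0.072 = 0.061920
The normalizing constant is 0.7·0.928 + 0.86·0.072 = 0.711520
Posterior = 0.061920 / 0.711520 ≈ 0.087

Pr[underwatering | wilting, root rot, ¬pest infestation] ≈ 0.087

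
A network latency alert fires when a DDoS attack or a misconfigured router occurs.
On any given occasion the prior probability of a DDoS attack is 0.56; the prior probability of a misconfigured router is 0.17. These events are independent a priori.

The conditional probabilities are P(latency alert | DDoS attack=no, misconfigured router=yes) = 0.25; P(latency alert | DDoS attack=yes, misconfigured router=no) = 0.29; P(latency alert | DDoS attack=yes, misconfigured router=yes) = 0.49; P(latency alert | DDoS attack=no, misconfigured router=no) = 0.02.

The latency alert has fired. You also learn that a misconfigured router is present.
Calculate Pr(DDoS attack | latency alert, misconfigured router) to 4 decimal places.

Pr(DDoS attack | latency alert, misconfigured router) ≈ 0.7138

P(latency alert | misconfigured router) = 0.25·0.44 + 0.49·0.56 = 0.110000 + 0.274400 = 0.384400
Of this, 0.274400 comes from 0.49·0.56 (the DDoS attack=true cases).
So P(DDoS attack | latency alert, misconfigured router) = 0.274400/0.384400 ≈ 0.7138.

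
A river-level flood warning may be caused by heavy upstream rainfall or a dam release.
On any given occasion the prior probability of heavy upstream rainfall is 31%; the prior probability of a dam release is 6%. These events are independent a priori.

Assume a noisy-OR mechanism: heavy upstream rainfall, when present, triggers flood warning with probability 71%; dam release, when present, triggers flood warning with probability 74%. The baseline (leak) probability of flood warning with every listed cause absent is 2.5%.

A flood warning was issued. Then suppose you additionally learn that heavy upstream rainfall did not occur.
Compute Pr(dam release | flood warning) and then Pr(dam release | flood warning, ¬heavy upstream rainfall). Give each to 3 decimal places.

Under noisy-OR, P(flood warning | causes) = 1 − (1−0.025)·∏(1−qᵢ) over the active causes.
Sum P(flood warning|·) weighted by the priors over the 4 (heavy upstream rainfall, dam release) configurations:
  P(flood warning) = 0.025×0.69×0.94 + 0.7465×0.69×0.06 + 0.71725×0.31×0.94 + 0.926485×0.31×0.06
        = 0.016215 + 0.030905 + 0.209007 + 0.017233 = 0.273360
Configurations with dam release contribute 0.048138, so
  P(dam release | flood warning) = 0.048138 / 0.273360 ≈ 0.176

Now condition on the additional information:
P(flood warning | ¬heavy upstream rainfall) = 0.025*0.94 + 0.7465*0.06 = 0.023500 + 0.044790 = 0.068290
Of this, 0.044790 comes from 0.7465*0.06 (the dam release=true cases).
Hence the posterior is 0.044790/0.068290 ≈ 0.656.

Pr(dam release | flood warning) ≈ 0.176; Pr(dam release | flood warning, ¬heavy upstream rainfall) ≈ 0.656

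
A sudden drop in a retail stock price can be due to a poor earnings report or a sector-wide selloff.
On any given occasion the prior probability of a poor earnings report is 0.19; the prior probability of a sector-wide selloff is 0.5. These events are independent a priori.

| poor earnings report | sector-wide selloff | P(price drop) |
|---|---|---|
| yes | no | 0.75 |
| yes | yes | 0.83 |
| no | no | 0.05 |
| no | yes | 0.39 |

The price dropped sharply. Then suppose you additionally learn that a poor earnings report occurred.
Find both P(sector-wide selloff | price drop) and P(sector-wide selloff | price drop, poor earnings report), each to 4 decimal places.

Enumerate the 4 (poor earnings report, sector-wide selloff) configurations and weight by the priors:
  P(price drop) = 0.05*0.81*0.5 + 0.39*0.81*0.5 + 0.75*0.19*0.5 + 0.83*0.19*0.5
        = 0.020250 + 0.157950 + 0.071250 + 0.078850 = 0.328300
The terms with sector-wide selloff present sum to 0.236800, so
  P(sector-wide selloff | price drop) = 0.236800 / 0.328300 ≈ 0.7213

Now also conditioning on poor earnings report=true:
P(price drop | poor earnings report) = 0.75·0.5 + 0.83·0.5 = 0.375000 + 0.415000 = 0.790000
Of this, 0.415000 comes from 0.83·0.5 (the sector-wide selloff=true cases).
So P(sector-wide selloff | price drop, poor earnings report) = 0.415000/0.790000 ≈ 0.5253.

P(sector-wide selloff | price drop) ≈ 0.7213; P(sector-wide selloff | price drop, poor earnings report) ≈ 0.5253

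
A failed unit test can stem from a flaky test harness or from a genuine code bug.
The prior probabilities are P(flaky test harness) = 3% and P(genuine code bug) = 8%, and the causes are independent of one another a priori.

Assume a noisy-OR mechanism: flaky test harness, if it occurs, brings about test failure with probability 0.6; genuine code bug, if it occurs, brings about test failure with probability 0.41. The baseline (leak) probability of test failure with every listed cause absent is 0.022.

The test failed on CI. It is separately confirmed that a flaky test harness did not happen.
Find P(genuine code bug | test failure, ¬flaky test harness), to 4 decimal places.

P(genuine code bug | test failure, ¬flaky test harness) ≈ 0.6257

Under noisy-OR, P(test failure | causes) = 1 − (1−0.022)·∏(1−qᵢ) over the active causes.
P(test failure | ¬flaky test harness) = 0.022·0.92 + 0.42298·0.08 = 0.020240 + 0.033838 = 0.054078
Restricting to configurations with genuine code bug present: 0.42298·0.08 = 0.033838.
So P(genuine code bug | test failure, ¬flaky test harness) = 0.033838/0.054078 ≈ 0.6257.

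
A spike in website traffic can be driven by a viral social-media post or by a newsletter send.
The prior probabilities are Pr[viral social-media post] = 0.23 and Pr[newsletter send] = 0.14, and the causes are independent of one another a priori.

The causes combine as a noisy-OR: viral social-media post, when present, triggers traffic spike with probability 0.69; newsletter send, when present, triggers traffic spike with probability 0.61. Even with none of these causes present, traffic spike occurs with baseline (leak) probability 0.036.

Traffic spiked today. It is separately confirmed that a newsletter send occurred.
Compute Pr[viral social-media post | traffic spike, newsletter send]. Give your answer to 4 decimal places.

Under noisy-OR, P(traffic spike | causes) = 1 − (1−0.036)·∏(1−qᵢ) over the active causes.
Sum P(traffic spike|·) weighted by the priors over both values of viral social-media post:
  P(traffic spike | newsletter send) = 0.62404*0.77 + 0.883452*0.23
        = 0.480511 + 0.203194 = 0.683705
Configurations with viral social-media post contribute 0.203194, so
  P(viral social-media post | traffic spike, newsletter send) = 0.203194 / 0.683705 ≈ 0.2972

Pr[viral social-media post | traffic spike, newsletter send] ≈ 0.2972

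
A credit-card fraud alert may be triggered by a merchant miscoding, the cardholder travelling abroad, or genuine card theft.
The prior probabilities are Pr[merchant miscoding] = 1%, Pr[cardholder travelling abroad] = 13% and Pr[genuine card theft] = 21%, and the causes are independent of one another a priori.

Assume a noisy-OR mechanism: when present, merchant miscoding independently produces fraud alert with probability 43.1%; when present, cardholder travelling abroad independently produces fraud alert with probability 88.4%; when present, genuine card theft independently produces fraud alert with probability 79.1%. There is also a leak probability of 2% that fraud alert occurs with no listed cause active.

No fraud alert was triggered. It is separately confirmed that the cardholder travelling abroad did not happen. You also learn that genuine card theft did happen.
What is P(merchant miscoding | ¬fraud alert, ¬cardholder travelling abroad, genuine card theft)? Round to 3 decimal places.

P(merchant miscoding | ¬fraud alert, ¬cardholder travelling abroad, genuine card theft) ≈ 0.006

Under noisy-OR, P(fraud alert | causes) = 1 − (1−0.02)·∏(1−qᵢ) over the active causes.
Numerator (weight on configurations with merchant miscoding): 0.116543*0.01 = 0.001165
Normalizer over all consistent configurations: 0.20482*0.99 + 0.116543*0.01 = 0.203937
P(merchant miscoding | ¬fraud alert, ¬cardholder travelling abroad, genuine card theft) = 0.001165/0.203937 ≈ 0.006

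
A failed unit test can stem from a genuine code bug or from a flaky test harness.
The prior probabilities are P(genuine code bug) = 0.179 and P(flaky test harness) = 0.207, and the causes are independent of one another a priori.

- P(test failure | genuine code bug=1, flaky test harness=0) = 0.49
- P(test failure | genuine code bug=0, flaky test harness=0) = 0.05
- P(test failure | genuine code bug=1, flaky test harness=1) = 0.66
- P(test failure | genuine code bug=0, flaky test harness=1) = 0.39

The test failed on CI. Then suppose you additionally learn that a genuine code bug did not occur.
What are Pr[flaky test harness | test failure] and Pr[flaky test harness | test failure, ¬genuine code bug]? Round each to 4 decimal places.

Pr[flaky test harness | test failure] ≈ 0.4705; Pr[flaky test harness | test failure, ¬genuine code bug] ≈ 0.6706

Weight on flaky test harness=true, given the evidence: 0.066279 + 0.024455 = 0.090734
Denominator P(test failure): 0.05×0.821×0.793 + 0.39×0.821×0.207 + 0.49×0.179×0.793 + 0.66×0.179×0.207 = 0.192841
P(flaky test harness | test failure) = 0.090734/0.192841 ≈ 0.4705

Now also conditioning on genuine code bug≠true:
P(test failure | ¬genuine code bug) = 0.05·0.793 + 0.39·0.207 = 0.039650 + 0.080730 = 0.120380
The flaky test harness-present share is 0.39·0.207 = 0.080730.
P(flaky test harness | test failure, ¬genuine code bug) = 0.080730 / 0.120380 ≈ 0.6706
With genuine code bug excluded, flaky test harness must carry more of the explanatory weight for the test failure.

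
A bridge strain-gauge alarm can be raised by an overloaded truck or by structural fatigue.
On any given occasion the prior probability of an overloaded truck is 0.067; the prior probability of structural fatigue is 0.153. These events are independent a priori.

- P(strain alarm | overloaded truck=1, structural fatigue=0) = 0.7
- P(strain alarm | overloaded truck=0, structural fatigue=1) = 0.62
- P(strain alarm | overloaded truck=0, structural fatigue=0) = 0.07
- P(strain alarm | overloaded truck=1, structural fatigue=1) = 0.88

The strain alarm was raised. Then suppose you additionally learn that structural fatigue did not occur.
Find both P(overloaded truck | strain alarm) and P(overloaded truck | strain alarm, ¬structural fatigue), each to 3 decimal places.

P(overloaded truck | strain alarm) ≈ 0.253; P(overloaded truck | strain alarm, ¬structural fatigue) ≈ 0.418

For the numerator, keep only overloaded truck=true terms: 0.039724 + 0.009021 = 0.048745
Denominator P(strain alarm): 0.07*0.933*0.847 + 0.62*0.933*0.153 + 0.7*0.067*0.847 + 0.88*0.067*0.153 = 0.192567
P(overloaded truck | strain alarm) = 0.048745/0.192567 ≈ 0.253

Now condition on the additional information:
Weight on overloaded truck=true, given the evidence: 0.7*0.067 = 0.046900
The normalizing constant is 0.07*0.933 + 0.7*0.067 = 0.112210
Posterior = 0.046900 / 0.112210 ≈ 0.418
With structural fatigue excluded, overloaded truck must carry more of the explanatory weight for the strain alarm.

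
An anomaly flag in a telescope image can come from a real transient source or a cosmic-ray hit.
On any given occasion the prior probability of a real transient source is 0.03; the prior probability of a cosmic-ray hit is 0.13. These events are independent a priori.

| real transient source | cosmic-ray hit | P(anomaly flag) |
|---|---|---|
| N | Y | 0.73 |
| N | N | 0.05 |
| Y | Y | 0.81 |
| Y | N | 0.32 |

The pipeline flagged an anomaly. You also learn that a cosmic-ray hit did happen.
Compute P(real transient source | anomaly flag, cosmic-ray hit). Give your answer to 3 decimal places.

Sum P(anomaly flag|·) weighted by the priors over both values of real transient source:
  P(anomaly flag | cosmic-ray hit) = 0.73*0.97 + 0.81*0.03
        = 0.708100 + 0.024300 = 0.732400
Keeping only the real transient source-present terms gives 0.024300, so
  P(real transient source | anomaly flag, cosmic-ray hit) = 0.024300 / 0.732400 ≈ 0.033

P(real transient source | anomaly flag, cosmic-ray hit) ≈ 0.033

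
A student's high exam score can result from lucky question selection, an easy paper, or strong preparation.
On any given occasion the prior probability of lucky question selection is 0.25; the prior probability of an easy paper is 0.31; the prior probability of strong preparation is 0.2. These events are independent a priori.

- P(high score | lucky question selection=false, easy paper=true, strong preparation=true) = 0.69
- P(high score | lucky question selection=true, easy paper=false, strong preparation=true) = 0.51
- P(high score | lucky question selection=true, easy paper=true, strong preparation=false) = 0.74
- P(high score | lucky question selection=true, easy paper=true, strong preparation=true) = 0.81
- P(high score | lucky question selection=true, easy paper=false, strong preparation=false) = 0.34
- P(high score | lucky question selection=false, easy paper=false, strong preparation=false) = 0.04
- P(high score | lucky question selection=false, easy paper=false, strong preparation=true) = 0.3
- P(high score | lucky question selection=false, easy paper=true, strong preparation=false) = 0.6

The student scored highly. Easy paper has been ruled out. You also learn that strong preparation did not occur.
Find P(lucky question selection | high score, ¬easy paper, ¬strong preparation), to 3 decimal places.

P(lucky question selection | high score, ¬easy paper, ¬strong preparation) ≈ 0.739

Sum P(high score|·) weighted by the priors over both values of lucky question selection:
  P(high score | ¬easy paper, ¬strong preparation) = 0.04*0.75 + 0.34*0.25
        = 0.030000 + 0.085000 = 0.115000
Keeping only the lucky question selection-present terms gives 0.085000, so
  P(lucky question selection | high score, ¬easy paper, ¬strong preparation) = 0.085000 / 0.115000 ≈ 0.739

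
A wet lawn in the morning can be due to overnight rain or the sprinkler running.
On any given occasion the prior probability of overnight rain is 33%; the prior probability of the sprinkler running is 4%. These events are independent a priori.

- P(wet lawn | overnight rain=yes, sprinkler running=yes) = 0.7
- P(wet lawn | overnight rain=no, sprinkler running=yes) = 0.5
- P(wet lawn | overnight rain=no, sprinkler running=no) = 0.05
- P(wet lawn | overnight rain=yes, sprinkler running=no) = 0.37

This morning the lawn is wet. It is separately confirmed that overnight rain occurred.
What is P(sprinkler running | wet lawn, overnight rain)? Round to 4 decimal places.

P(sprinkler running | wet lawn, overnight rain) ≈ 0.0731

By total probability over both values of sprinkler running:
  P(wet lawn | overnight rain) = 0.37×0.96 + 0.7×0.04
        = 0.355200 + 0.028000 = 0.383200
The terms with sprinkler running present sum to 0.028000, so
  P(sprinkler running | wet lawn, overnight rain) = 0.028000 / 0.383200 ≈ 0.0731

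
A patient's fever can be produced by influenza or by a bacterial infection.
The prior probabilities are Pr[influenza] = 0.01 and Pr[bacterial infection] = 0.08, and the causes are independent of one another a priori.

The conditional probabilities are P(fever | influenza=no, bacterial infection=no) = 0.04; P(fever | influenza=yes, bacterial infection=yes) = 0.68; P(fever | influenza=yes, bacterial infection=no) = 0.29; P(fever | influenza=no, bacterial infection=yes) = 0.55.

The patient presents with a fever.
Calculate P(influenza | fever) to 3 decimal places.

P(influenza | fever) ≈ 0.039

Sum P(fever|·) weighted by the priors over the 4 (influenza, bacterial infection) configurations:
  P(fever) = 0.04×0.99×0.92 + 0.55×0.99×0.08 + 0.29×0.01×0.92 + 0.68×0.01×0.08
        = 0.036432 + 0.043560 + 0.002668 + 0.000544 = 0.083204
Configurations with influenza contribute 0.003212, so
  P(influenza | fever) = 0.003212 / 0.083204 ≈ 0.039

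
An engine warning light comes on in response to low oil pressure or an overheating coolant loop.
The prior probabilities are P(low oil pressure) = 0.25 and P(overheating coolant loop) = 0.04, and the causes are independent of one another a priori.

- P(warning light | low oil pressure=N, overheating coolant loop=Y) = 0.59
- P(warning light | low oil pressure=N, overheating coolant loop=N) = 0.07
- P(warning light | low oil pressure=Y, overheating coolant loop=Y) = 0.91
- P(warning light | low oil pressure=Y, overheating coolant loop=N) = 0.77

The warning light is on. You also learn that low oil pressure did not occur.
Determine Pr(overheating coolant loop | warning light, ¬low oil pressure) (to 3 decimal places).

P(warning light | ¬low oil pressure) = 0.07×0.96 + 0.59×0.04 = 0.067200 + 0.023600 = 0.090800
Restricting to configurations with overheating coolant loop present: 0.59×0.04 = 0.023600.
Hence the posterior is 0.023600/0.090800 ≈ 0.260.

Pr(overheating coolant loop | warning light, ¬low oil pressure) ≈ 0.260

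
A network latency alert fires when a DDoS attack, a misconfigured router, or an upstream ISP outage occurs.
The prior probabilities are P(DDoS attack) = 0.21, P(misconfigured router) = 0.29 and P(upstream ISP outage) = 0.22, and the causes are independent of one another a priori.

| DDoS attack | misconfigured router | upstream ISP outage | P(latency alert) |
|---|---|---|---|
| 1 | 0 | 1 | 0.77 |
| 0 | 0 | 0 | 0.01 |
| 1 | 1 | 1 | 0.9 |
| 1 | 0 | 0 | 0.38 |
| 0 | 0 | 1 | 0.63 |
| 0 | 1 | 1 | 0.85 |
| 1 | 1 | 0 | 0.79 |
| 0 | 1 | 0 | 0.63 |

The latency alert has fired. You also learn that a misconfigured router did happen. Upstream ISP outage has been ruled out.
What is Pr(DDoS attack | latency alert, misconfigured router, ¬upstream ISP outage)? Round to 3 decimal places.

Pr(DDoS attack | latency alert, misconfigured router, ¬upstream ISP outage) ≈ 0.250

Enumerate both values of DDoS attack and weight by the priors:
  P(latency alert | misconfigured router, ¬upstream ISP outage) = 0.63·0.79 + 0.79·0.21
        = 0.497700 + 0.165900 = 0.663600
Configurations with DDoS attack contribute 0.165900, so
  P(DDoS attack | latency alert, misconfigured router, ¬upstream ISP outage) = 0.165900 / 0.663600 ≈ 0.250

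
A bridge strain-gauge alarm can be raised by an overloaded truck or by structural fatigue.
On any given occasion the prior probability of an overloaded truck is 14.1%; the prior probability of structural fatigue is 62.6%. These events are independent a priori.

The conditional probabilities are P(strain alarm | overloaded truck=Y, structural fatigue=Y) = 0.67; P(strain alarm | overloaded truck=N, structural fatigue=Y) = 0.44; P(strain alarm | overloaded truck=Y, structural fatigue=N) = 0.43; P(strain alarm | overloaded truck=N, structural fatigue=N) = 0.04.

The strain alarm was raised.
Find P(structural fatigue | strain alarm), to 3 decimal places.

Numerator (weight on configurations with structural fatigue): 0.236603 + 0.059138 = 0.295741
Normalizer over all consistent configurations: 0.04×0.859×0.374 + 0.44×0.859×0.626 + 0.43×0.141×0.374 + 0.67×0.141×0.626 = 0.331268
Posterior = 0.295741 / 0.331268 ≈ 0.893

P(structural fatigue | strain alarm) ≈ 0.893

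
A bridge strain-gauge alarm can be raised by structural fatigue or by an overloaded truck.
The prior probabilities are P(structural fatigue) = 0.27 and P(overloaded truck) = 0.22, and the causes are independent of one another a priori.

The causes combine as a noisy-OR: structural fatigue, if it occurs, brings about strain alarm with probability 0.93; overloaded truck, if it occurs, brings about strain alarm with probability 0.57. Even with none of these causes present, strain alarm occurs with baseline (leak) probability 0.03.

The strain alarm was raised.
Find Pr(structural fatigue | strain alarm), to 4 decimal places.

Pr(structural fatigue | strain alarm) ≈ 0.6964

Under noisy-OR, P(strain alarm | causes) = 1 − (1−0.03)·∏(1−qᵢ) over the active causes.
Numerator (weight on configurations with structural fatigue): 0.196300 + 0.057666 = 0.253966
The normalizing constant is 0.03×0.73×0.78 + 0.5829×0.73×0.22 + 0.9321×0.27×0.78 + 0.970803×0.27×0.22 = 0.364662
P(structural fatigue | strain alarm) = 0.253966/0.364662 ≈ 0.6964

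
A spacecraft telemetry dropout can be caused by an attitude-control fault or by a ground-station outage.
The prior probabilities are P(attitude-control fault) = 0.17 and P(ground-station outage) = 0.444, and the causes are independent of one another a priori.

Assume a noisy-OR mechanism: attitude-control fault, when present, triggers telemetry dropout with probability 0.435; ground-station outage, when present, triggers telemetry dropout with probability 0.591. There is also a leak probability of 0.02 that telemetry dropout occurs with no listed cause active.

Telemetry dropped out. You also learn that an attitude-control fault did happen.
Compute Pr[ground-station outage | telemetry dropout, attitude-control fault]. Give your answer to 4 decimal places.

Pr[ground-station outage | telemetry dropout, attitude-control fault] ≈ 0.5806

Under noisy-OR, P(telemetry dropout | causes) = 1 − (1−0.02)·∏(1−qᵢ) over the active causes.
Numerator (weight on configurations with ground-station outage): 0.773537*0.444 = 0.343450
Normalizer over all consistent configurations: 0.4463*0.556 + 0.773537*0.444 = 0.591593
P(ground-station outage | telemetry dropout, attitude-control fault) = 0.343450/0.591593 ≈ 0.5806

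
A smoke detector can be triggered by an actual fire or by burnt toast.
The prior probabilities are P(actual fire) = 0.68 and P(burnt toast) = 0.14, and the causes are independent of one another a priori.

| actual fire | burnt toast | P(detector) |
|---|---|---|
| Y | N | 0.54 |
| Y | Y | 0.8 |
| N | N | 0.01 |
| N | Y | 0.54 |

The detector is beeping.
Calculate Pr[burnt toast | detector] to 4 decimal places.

Numerator (weight on configurations with burnt toast): 0.024192 + 0.076160 = 0.100352
Denominator P(detector): 0.01·0.32·0.86 + 0.54·0.32·0.14 + 0.54·0.68·0.86 + 0.8·0.68·0.14 = 0.418896
Posterior = 0.100352 / 0.418896 ≈ 0.2396

Pr[burnt toast | detector] ≈ 0.2396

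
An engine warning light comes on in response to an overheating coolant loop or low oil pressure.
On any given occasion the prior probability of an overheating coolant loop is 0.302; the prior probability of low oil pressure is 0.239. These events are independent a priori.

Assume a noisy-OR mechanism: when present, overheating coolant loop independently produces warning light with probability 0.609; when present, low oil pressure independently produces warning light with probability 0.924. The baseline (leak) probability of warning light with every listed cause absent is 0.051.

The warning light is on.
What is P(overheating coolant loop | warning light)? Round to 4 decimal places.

P(overheating coolant loop | warning light) ≈ 0.5414

Under noisy-OR, P(warning light | causes) = 1 − (1−0.051)·∏(1−qᵢ) over the active causes.
P(warning light) = 0.051·0.698·0.761 + 0.927876·0.698·0.239 + 0.628941·0.302·0.761 + 0.9718·0.302·0.239 = 0.027090 + 0.154790 + 0.144544 + 0.070143 = 0.396567
The overheating coolant loop-present share is 0.144544 + 0.070143 = 0.214687.
P(overheating coolant loop | warning light) = 0.214687 / 0.396567 ≈ 0.5414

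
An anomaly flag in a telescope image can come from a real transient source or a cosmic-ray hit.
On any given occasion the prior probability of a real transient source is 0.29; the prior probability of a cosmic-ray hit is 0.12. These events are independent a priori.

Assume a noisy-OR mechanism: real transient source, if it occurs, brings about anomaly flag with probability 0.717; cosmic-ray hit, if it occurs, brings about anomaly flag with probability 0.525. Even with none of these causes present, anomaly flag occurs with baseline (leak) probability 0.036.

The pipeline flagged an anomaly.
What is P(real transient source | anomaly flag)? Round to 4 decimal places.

Under noisy-OR, P(anomaly flag | causes) = 1 − (1−0.036)·∏(1−qᵢ) over the active causes.
Numerator (weight on configurations with real transient source): 0.185578 + 0.030290 = 0.215868
Normalizer over all consistent configurations: 0.036×0.71×0.88 + 0.5421×0.71×0.12 + 0.727188×0.29×0.88 + 0.870414×0.29×0.12 = 0.284548
Posterior = 0.215868 / 0.284548 ≈ 0.7586

P(real transient source | anomaly flag) ≈ 0.7586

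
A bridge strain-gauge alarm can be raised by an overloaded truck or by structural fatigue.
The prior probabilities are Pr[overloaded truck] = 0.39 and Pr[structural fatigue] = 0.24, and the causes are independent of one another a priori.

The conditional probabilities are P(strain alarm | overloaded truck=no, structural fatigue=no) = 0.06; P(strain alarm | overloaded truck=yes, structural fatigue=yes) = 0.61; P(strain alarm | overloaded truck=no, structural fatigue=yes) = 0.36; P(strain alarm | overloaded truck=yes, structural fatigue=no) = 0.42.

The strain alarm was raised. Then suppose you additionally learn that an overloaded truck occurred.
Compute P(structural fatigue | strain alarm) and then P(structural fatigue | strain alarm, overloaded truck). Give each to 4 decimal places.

P(structural fatigue | strain alarm) ≈ 0.4189; P(structural fatigue | strain alarm, overloaded truck) ≈ 0.3144

P(strain alarm) = 0.06*0.61*0.76 + 0.36*0.61*0.24 + 0.42*0.39*0.76 + 0.61*0.39*0.24 = 0.027816 + 0.052704 + 0.124488 + 0.057096 = 0.262104
Of this, 0.109800 comes from 0.052704 + 0.057096 (the structural fatigue=true cases).
So P(structural fatigue | strain alarm) = 0.109800/0.262104 ≈ 0.4189.

Now condition on the additional information:
Numerator (weight on configurations with structural fatigue): 0.61×0.24 = 0.146400
Normalizer over all consistent configurations: 0.42×0.76 + 0.61×0.24 = 0.465600
Posterior = 0.146400 / 0.465600 ≈ 0.3144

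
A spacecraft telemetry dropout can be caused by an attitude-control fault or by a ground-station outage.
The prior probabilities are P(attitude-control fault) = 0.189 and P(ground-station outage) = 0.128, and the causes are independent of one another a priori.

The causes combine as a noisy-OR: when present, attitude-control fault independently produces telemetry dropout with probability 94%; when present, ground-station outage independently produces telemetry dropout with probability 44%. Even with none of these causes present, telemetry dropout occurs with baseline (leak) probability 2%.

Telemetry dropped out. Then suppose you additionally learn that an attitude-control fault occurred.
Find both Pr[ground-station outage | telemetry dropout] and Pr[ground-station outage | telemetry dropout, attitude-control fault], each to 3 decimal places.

Under noisy-OR, P(telemetry dropout | causes) = 1 − (1−0.02)·∏(1−qᵢ) over the active causes.
P(telemetry dropout) = 0.02*0.811*0.872 + 0.4512*0.811*0.128 + 0.9412*0.189*0.872 + 0.967072*0.189*0.128 = 0.014144 + 0.046838 + 0.155117 + 0.023395 = 0.239494
Restricting to configurations with ground-station outage present: 0.046838 + 0.023395 = 0.070233.
Hence the posterior is 0.070233/0.239494 ≈ 0.293.

With the extra evidence:
Weight on ground-station outage=true, given the evidence: 0.967072×0.128 = 0.123785
Denominator P(telemetry dropout | attitude-control fault): 0.9412×0.872 + 0.967072×0.128 = 0.944511
Posterior = 0.123785 / 0.944511 ≈ 0.131
Conditioning on attitude-control fault lowers the posterior on ground-station outage: the classic explaining-away effect in a common-effect structure.

Pr[ground-station outage | telemetry dropout] ≈ 0.293; Pr[ground-station outage | telemetry dropout, attitude-control fault] ≈ 0.131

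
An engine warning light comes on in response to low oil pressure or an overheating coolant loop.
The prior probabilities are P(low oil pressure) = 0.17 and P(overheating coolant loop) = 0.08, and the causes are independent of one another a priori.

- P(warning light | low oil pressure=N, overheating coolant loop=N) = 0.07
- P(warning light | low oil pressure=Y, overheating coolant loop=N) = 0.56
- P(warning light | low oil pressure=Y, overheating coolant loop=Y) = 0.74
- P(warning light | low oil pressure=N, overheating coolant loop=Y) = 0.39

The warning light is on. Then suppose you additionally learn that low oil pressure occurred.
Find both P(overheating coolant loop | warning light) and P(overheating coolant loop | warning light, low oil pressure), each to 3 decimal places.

P(overheating coolant loop | warning light) ≈ 0.203; P(overheating coolant loop | warning light, low oil pressure) ≈ 0.103

By total probability over the 4 (low oil pressure, overheating coolant loop) configurations:
  P(warning light) = 0.07*0.83*0.92 + 0.39*0.83*0.08 + 0.56*0.17*0.92 + 0.74*0.17*0.08
        = 0.053452 + 0.025896 + 0.087584 + 0.010064 = 0.176996
Keeping only the overheating coolant loop-present terms gives 0.035960, so
  P(overheating coolant loop | warning light) = 0.035960 / 0.176996 ≈ 0.203

With the extra evidence:
P(warning light | low oil pressure) = 0.56*0.92 + 0.74*0.08 = 0.515200 + 0.059200 = 0.574400
The overheating coolant loop-present share is 0.74*0.08 = 0.059200.
Hence the posterior is 0.059200/0.574400 ≈ 0.103.
— low oil pressure explains away the evidence for overheating coolant loop.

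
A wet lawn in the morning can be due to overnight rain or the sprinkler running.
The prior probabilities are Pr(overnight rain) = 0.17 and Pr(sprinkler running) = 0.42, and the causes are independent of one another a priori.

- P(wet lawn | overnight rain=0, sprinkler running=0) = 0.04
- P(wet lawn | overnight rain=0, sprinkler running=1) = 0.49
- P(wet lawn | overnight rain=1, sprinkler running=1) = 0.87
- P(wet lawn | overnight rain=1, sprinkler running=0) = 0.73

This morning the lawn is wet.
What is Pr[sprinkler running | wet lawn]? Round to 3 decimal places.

Pr[sprinkler running | wet lawn] ≈ 0.719

Sum P(wet lawn|·) weighted by the priors over the 4 (overnight rain, sprinkler running) configurations:
  P(wet lawn) = 0.04*0.83*0.58 + 0.49*0.83*0.42 + 0.73*0.17*0.58 + 0.87*0.17*0.42
        = 0.019256 + 0.170814 + 0.071978 + 0.062118 = 0.324166
Configurations with sprinkler running contribute 0.232932, so
  P(sprinkler running | wet lawn) = 0.232932 / 0.324166 ≈ 0.719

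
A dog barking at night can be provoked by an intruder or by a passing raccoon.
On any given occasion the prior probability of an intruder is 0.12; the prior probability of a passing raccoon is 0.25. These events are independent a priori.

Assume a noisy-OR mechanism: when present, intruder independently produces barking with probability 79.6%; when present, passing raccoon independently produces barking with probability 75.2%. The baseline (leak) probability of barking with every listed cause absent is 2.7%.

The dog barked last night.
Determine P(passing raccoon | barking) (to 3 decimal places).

P(passing raccoon | barking) ≈ 0.685

Under noisy-OR, P(barking | causes) = 1 − (1−0.027)·∏(1−qᵢ) over the active causes.
Weight on passing raccoon=true, given the evidence: 0.166913 + 0.028523 = 0.195436
Denominator P(barking): 0.027*0.88*0.75 + 0.758696*0.88*0.25 + 0.801508*0.12*0.75 + 0.950774*0.12*0.25 = 0.285392
P(passing raccoon | barking) = 0.195436/0.285392 ≈ 0.685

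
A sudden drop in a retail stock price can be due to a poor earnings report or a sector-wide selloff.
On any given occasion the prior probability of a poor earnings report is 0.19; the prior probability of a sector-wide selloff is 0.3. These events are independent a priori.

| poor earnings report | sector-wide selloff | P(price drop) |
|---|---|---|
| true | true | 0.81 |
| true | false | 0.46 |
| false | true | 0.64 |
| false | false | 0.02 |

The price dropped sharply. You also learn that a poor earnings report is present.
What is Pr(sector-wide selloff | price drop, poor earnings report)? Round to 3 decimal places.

Pr(sector-wide selloff | price drop, poor earnings report) ≈ 0.430

Sum P(price drop|·) weighted by the priors over both values of sector-wide selloff:
  P(price drop | poor earnings report) = 0.46×0.7 + 0.81×0.3
        = 0.322000 + 0.243000 = 0.565000
Keeping only the sector-wide selloff-present terms gives 0.243000, so
  P(sector-wide selloff | price drop, poor earnings report) = 0.243000 / 0.565000 ≈ 0.430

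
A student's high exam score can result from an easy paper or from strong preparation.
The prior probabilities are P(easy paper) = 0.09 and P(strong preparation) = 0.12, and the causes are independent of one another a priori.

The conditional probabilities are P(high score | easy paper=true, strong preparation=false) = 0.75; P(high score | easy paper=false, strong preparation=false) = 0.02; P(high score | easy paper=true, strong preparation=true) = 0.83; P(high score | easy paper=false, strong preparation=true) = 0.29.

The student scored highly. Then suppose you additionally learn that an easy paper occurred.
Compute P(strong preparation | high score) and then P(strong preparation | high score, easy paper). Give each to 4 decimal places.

Weight on strong preparation=true, given the evidence: 0.031668 + 0.008964 = 0.040632
The normalizing constant is 0.02·0.91·0.88 + 0.29·0.91·0.12 + 0.75·0.09·0.88 + 0.83·0.09·0.12 = 0.116048
Posterior = 0.040632 / 0.116048 ≈ 0.3501

With the extra evidence:
P(high score | easy paper) = 0.75·0.88 + 0.83·0.12 = 0.660000 + 0.099600 = 0.759600
The strong preparation-present share is 0.83·0.12 = 0.099600.
Hence the posterior is 0.099600/0.759600 ≈ 0.1311.
This is intercausal reasoning (explaining away): once easy paper accounts for the high score, strong preparation becomes less likely.

P(strong preparation | high score) ≈ 0.3501; P(strong preparation | high score, easy paper) ≈ 0.1311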